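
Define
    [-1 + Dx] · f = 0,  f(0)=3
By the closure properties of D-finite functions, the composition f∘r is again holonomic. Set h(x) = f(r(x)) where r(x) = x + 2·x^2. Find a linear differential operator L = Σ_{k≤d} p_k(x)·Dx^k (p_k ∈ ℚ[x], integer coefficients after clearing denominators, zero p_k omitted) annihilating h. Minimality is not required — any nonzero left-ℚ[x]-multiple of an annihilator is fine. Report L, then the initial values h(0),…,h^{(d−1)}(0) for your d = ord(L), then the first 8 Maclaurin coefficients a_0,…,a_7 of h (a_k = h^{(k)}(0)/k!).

f: a_k = 3, 3, 3/2, 1/2, 1/8, 1/40, 1/240, 1/1680, …
h₀=f(r): pull back L_f along r ⇒ L₀.
L = (-1 - 4·x) + Dx  (order 1).
h: a_k = 3, 3, 15/2, 13/2, 73/8, 281/40, 1741/240, 1697/336, …
ICs: h(0) = 3.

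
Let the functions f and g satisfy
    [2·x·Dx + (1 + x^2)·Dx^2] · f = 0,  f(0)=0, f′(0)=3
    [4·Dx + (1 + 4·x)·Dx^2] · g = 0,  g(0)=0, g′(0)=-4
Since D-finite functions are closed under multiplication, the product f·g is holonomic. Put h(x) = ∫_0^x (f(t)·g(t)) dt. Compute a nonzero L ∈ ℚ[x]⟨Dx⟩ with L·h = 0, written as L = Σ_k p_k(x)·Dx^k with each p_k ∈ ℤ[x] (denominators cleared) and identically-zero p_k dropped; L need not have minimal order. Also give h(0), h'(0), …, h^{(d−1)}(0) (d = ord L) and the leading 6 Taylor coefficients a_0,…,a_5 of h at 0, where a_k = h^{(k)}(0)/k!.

f: a_k = 0, 3, 0, -1, 0, 3/5, …
g: a_k = 0, -4, 8, -64/3, 64, -1024/5, …
Product ⇒ symmetric product L₀, ord ≤ 4.
Integrate: L := L₀·Dx.
L = (144 + 896·x + 560·x^2 + 2304·x^3 + 1920·x^4 + 3328·x^5 + 256·x^7)·Dx^2 + (132 + 304·x + 2252·x^2 + 4144·x^3 + 8896·x^4 + 5952·x^5 + 8960·x^6 + 192·x^7 + 896·x^8)·Dx^3 + (72 + 376·x + 912·x^2 + 2808·x^3 + 3720·x^4 + 6288·x^5 + 3072·x^6 + 4368·x^7 + 192·x^8 + 512·x^9)·Dx^4 + (5 + 48·x + 178·x^2 + 416·x^3 + 729·x^4 + 720·x^5 + 1008·x^6 + 384·x^7 + 516·x^8 + 32·x^9 + 64·x^10)·Dx^5  (order 5).
h: a_k = 0, 0, 0, -4, 6, -12, …
ICs: h(0) = 0, h′(0) = 0, h′′(0) = 0, h′′′(0) = -24, h′′′′(0) = 144.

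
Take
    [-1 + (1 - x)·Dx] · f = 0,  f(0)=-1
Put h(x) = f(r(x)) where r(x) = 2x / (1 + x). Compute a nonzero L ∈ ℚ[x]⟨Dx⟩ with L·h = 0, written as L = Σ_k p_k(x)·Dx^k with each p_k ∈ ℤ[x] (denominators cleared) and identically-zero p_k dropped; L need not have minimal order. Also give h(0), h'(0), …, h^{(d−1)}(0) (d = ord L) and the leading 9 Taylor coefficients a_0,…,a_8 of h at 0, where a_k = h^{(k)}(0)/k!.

f: a_k = -1, -1, -1, -1, -1, -1, -1, -1, -1, …
f∘r: x↦r, Dx↦Dx/r' in L_f ⇒ L₀.
L = 2 + (-1 + x^2)·Dx  (order 1).
h: a_k = -1, -2, -2, -2, -2, -2, -2, -2, -2, …
ICs: h(0) = -1.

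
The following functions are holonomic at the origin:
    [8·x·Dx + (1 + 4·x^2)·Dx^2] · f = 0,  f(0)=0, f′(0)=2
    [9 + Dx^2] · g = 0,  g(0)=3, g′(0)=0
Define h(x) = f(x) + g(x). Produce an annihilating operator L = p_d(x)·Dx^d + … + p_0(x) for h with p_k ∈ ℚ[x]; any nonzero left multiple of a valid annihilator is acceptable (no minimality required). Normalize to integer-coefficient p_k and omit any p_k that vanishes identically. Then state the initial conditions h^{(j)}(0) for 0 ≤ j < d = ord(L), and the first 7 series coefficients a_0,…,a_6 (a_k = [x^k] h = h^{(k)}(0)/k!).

f: a_k = 0, 2, 0, -8/3, 0, 32/5, 0, …
g: a_k = 3, 0, -27/2, 0, 81/8, 0, -243/80, …
Weyl lclm of L_f,L_g ⇒ L₀ (ord ≤ 4).
L = (-2808·x + 19008·x^3 + 10368·x^5)·Dx + (9 + 1548·x^2 + 7344·x^4 + 5184·x^6)·Dx^2 + (-312·x + 2112·x^3 + 1152·x^5)·Dx^3 + (1 + 172·x^2 + 816·x^4 + 576·x^6)·Dx^4  (order 4).
h: a_k = 3, 2, -27/2, -8/3, 81/8, 32/5, -243/80, …
ICs: h(0) = 3, h′(0) = 2, h′′(0) = -27, h′′′(0) = -16.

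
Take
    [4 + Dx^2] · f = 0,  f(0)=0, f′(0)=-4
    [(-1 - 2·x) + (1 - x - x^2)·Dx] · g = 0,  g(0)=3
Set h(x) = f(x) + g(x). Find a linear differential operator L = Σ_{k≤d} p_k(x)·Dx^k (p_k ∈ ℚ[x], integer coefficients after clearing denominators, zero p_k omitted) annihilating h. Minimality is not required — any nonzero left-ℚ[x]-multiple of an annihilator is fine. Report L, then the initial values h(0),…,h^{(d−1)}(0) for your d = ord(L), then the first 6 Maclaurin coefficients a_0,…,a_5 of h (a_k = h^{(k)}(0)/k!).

L = (-44 - 96·x - 32·x^2 - 48·x^3 - 40·x^4 - 16·x^5) + (16 - 20·x - 8·x^2 + 16·x^3 - 12·x^4 - 24·x^5 - 8·x^6)·Dx + (-11 - 24·x - 8·x^2 - 12·x^3 - 10·x^4 - 4·x^5)·Dx^2 + (4 - 5·x - 2·x^2 + 4·x^3 - 3·x^4 - 6·x^5 - 2·x^6)·Dx^3  (order 3).
h: a_k = 3, -1, 6, 35/3, 15, 352/15, …
ICs: h(0) = 3, h′(0) = -1, h′′(0) = 12.

f: a_k = 0, -4, 0, 8/3, 0, -8/15, …
g: a_k = 3, 3, 6, 9, 15, 24, …
f+g: L₀ = lclm(L_f,L_g), ord ≤ 2+1.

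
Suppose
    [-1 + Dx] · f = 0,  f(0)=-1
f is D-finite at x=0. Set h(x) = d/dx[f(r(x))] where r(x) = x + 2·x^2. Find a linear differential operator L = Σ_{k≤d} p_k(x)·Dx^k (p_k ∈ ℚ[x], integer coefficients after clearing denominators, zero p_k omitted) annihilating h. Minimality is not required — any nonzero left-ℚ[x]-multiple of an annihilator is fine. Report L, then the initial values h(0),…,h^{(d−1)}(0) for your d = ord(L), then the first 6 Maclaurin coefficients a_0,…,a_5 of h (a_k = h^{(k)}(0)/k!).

f: a_k = -1, -1, -1/2, -1/6, -1/24, -1/120, …
Substitute x→r, Dx→(1/r')Dx; clear ⇒ L₀.
Differentiate: ansatz ord ≤ ord L₀ ⇒ L.
L = (5 + 8·x + 16·x^2) + (-1 - 4·x)·Dx  (order 1).
h: a_k = -1, -5, -13/2, -73/6, -281/24, -1741/120, …
ICs: h(0) = -1.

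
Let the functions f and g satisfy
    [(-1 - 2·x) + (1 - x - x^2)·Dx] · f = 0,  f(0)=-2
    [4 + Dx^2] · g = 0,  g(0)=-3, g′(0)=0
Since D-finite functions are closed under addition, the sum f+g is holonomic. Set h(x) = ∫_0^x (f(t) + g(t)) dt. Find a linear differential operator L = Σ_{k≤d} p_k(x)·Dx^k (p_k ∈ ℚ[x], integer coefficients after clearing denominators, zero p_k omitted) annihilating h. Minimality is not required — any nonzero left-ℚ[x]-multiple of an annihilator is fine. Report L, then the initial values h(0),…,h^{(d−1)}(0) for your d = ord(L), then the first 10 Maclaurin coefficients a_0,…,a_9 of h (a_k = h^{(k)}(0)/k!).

f: a_k = -2, -2, -4, -6, -10, -16, -26, -42, -68, -110, …
g: a_k = -3, 0, 6, 0, -2, 0, 4/15, 0, -2/105, 0, …
L₀ := lclm(L_f,L_g); ord L₀ ≤ 1+2.
h=∫₀ˣh₀: take L = L₀·Dx.
L = (44 + 96·x + 32·x^2 + 48·x^3 + 40·x^4 + 16·x^5)·Dx + (-16 + 20·x + 8·x^2 - 16·x^3 + 12·x^4 + 24·x^5 + 8·x^6)·Dx^2 + (11 + 24·x + 8·x^2 + 12·x^3 + 10·x^4 + 4·x^5)·Dx^3 + (-4 + 5·x + 2·x^2 - 4·x^3 + 3·x^4 + 6·x^5 + 2·x^6)·Dx^4  (order 4).
h: a_k = 0, -5, -1, 2/3, -3/2, -12/5, -8/3, -386/105, -21/4, -7142/945, …
ICs: h(0) = 0, h′(0) = -5, h′′(0) = -2, h′′′(0) = 4.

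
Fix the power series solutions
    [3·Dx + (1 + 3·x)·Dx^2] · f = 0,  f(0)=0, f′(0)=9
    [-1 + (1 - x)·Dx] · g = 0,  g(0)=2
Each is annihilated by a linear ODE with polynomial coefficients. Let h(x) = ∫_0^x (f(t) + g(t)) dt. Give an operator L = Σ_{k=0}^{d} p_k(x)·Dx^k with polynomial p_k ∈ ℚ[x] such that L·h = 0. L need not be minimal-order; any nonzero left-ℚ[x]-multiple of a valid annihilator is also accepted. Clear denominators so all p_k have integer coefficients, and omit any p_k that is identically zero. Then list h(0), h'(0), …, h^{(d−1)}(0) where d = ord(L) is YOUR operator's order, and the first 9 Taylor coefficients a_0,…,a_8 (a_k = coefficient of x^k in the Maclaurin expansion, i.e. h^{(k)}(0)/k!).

f: a_k = 0, 9, -27/2, 27, -243/4, 729/5, -729/2, 6561/7, -19683/8, …
g: a_k = 2, 2, 2, 2, 2, 2, 2, 2, 2, …
f+g: L₀ = lclm(L_f,L_g), ord ≤ 2+1.
h=∫₀ˣh₀: take L = L₀·Dx.
L = (-54 - 18·x)·Dx^2 + (12 - 72·x - 36·x^2)·Dx^3 + (5 + 13·x - 9·x^2 - 9·x^3)·Dx^4  (order 4).
h: a_k = 0, 2, 11/2, -23/6, 29/4, -47/4, 739/30, -725/14, 6575/56, …
ICs: h(0) = 0, h′(0) = 2, h′′(0) = 11, h′′′(0) = -23.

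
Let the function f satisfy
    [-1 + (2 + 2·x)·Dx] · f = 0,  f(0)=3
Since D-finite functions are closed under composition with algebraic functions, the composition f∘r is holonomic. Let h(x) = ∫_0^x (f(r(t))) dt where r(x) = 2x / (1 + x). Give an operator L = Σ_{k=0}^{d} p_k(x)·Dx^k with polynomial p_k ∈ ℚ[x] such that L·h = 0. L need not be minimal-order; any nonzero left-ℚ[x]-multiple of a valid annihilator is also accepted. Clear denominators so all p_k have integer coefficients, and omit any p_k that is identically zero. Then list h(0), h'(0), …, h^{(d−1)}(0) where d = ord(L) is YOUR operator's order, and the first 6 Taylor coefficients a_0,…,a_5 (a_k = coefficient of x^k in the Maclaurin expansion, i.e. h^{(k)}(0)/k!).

f: a_k = 3, 3/2, -3/8, 3/16, -15/128, 21/256, …
f∘r: x↦r, Dx↦Dx/r' in L_f ⇒ L₀.
∫: right-multiply L₀ by Dx.
L = -Dx + (1 + 4·x + 3·x^2)·Dx^2  (order 2).
h: a_k = 0, 3, 3/2, -3/2, 15/8, -111/40, …
ICs: h(0) = 0, h′(0) = 3.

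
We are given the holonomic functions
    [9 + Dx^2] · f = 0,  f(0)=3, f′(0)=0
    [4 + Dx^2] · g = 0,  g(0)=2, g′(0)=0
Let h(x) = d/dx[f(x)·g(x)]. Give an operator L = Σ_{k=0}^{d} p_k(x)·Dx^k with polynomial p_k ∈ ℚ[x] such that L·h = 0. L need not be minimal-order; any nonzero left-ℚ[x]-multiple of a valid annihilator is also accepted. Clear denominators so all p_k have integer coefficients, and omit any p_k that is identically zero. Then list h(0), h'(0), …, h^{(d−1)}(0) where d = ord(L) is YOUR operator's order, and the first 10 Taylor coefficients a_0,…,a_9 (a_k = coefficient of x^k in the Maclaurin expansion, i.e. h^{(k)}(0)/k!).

f: a_k = 3, 0, -27/2, 0, 81/8, 0, -243/80, 0, 2187/4480, 0, …
g: a_k = 2, 0, -4, 0, 4/3, 0, -8/45, 0, 4/315, 0, …
L₀ := L_f ⊗_s L_g (sym. prod.), ord ≤ 4.
Derive L from L₀ (diff closure).
L = 25 + 26·Dx^2 + Dx^4  (order 4).
h: a_k = 0, -78, 0, 313, 0, -7813/20, 0, 195313/840, 0, -4882813/60480, …
ICs: h(0) = 0, h′(0) = -78, h′′(0) = 0, h′′′(0) = 1878.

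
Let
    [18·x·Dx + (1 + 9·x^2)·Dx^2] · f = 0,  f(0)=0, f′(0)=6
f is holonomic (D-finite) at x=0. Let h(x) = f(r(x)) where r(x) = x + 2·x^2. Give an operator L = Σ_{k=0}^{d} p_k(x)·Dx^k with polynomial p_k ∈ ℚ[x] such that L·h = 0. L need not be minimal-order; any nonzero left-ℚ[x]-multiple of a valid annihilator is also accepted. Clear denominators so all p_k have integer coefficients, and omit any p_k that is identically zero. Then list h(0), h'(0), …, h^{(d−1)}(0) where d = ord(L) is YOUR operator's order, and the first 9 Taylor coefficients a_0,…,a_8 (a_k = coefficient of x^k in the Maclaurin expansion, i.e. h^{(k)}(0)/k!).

f: a_k = 0, 6, 0, -18, 0, 486/5, 0, -4374/7, 0, …
L₀ from L_f via x↦r, Dx↦r'^{-1}Dx.
L = (-4 + 18·x + 144·x^2 + 432·x^3 + 432·x^4)·Dx + (1 + 4·x + 9·x^2 + 72·x^3 + 180·x^4 + 144·x^5)·Dx^2  (order 2).
h: a_k = 0, 6, 12, -18, -108, -594/5, 828, 22842/7, -972, …
ICs: h(0) = 0, h′(0) = 6.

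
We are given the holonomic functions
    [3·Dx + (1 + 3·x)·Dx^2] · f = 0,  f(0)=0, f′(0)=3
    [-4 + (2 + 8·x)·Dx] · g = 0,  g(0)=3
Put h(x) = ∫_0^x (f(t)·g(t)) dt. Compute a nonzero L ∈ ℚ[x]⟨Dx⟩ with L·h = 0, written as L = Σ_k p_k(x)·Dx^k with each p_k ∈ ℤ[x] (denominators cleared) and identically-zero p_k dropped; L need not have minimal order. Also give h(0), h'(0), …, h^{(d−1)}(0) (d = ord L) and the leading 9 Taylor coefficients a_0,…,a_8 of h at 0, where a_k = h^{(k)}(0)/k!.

L = (6 + 12·x)·Dx + (-1 - 4·x)·Dx^2 + (1 + 11·x + 40·x^2 + 48·x^3)·Dx^3  (order 3).
h: a_k = 0, 0, 9/2, 3/2, -9/2, 45/4, -579/20, 2718/35, -60561/280, …
ICs: h(0) = 0, h′(0) = 0, h′′(0) = 9.

f: a_k = 0, 3, -9/2, 9, -81/4, 243/5, -243/2, 2187/7, -6561/8, …
g: a_k = 3, 6, -6, 12, -30, 84, -252, 792, -2574, …
h₀=f·g: eliminate ⇒ L₀, order ≤ 2·1.
h=∫₀ˣh₀: take L = L₀·Dx.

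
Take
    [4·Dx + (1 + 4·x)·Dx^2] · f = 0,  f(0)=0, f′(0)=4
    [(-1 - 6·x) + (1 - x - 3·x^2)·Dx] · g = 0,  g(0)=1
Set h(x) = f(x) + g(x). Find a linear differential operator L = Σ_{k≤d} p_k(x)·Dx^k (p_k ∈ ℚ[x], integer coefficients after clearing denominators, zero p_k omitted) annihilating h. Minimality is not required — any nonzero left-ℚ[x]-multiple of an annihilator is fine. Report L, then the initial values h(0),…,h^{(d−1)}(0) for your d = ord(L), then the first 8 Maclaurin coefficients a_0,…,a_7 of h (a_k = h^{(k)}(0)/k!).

f: a_k = 0, 4, -8, 64/3, -64, 1024/5, -2048/3, 16384/7, …
g: a_k = 1, 1, 4, 7, 19, 40, 97, 217, …
Sum ⇒ L₀ = lclm(L_f,L_g) in ℚ(x)⟨Dx⟩.
L = (-212 - 1072·x - 3144·x^2 - 2160·x^3 - 2592·x^4)·Dx + (-5 - 248·x - 1922·x^2 - 4308·x^3 - 4464·x^4 - 4320·x^5)·Dx^2 + (6 + 53·x + 108·x^2 - 110·x^3 - 519·x^4 - 1044·x^5 - 864·x^6)·Dx^3  (order 3).
h: a_k = 1, 5, -4, 85/3, -45, 1224/5, -1757/3, 17903/7, …
ICs: h(0) = 1, h′(0) = 5, h′′(0) = -8.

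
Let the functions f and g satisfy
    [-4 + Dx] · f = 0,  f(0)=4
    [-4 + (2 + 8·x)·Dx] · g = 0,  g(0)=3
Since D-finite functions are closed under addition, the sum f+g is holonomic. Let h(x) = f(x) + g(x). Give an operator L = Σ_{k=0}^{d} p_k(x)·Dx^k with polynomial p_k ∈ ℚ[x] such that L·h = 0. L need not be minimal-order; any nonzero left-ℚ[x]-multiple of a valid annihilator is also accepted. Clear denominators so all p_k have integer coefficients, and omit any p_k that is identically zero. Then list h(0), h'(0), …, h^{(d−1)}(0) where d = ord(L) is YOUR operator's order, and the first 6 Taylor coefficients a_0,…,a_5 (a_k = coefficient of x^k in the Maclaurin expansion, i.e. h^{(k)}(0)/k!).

L = (24 + 64·x) + (-10 - 64·x - 128·x^2)·Dx + (1 + 12·x + 32·x^2)·Dx^2  (order 2).
h: a_k = 7, 22, 26, 164/3, 38/3, 1772/15, …
ICs: h(0) = 7, h′(0) = 22.

f: a_k = 4, 16, 32, 128/3, 128/3, 512/15, …
g: a_k = 3, 6, -6, 12, -30, 84, …
f+g: L₀ = lclm(L_f,L_g), ord ≤ 1+1.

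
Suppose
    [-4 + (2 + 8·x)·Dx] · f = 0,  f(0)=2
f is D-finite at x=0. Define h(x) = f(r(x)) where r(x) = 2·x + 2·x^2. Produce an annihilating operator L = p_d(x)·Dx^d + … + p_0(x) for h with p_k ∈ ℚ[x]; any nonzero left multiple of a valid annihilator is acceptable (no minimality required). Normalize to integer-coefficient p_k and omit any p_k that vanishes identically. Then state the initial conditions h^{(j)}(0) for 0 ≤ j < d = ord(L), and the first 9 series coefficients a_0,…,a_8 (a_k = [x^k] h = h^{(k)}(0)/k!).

L = (-4 - 8·x) + (1 + 8·x + 8·x^2)·Dx  (order 1).
h: a_k = 2, 8, -8, 32, -144, 704, -3648, 19712, -109888, …
ICs: h(0) = 2.

f: a_k = 2, 4, -4, 8, -20, 56, -168, 528, -1716, …
h₀=f(r): pull back L_f along r ⇒ L₀.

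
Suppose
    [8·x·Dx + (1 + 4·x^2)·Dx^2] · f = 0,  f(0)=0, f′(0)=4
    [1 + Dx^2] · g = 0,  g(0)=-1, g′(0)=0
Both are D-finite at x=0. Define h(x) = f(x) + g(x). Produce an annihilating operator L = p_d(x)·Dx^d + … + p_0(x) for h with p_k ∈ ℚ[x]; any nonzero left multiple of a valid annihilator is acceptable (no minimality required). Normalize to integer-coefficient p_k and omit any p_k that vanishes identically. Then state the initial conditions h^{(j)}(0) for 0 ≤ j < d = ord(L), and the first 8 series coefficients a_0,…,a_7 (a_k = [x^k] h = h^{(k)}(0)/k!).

L = (-376·x + 1600·x^3 + 128·x^5)·Dx + (-7 + 76·x^2 + 432·x^4 + 64·x^6)·Dx^2 + (-376·x + 1600·x^3 + 128·x^5)·Dx^3 + (-7 + 76·x^2 + 432·x^4 + 64·x^6)·Dx^4  (order 4).
h: a_k = -1, 4, 1/2, -16/3, -1/24, 64/5, 1/720, -256/7, …
ICs: h(0) = -1, h′(0) = 4, h′′(0) = 1, h′′′(0) = -32.

f: a_k = 0, 4, 0, -16/3, 0, 64/5, 0, -256/7, …
g: a_k = -1, 0, 1/2, 0, -1/24, 0, 1/720, 0, …
Sum ⇒ L₀ = lclm(L_f,L_g) in ℚ(x)⟨Dx⟩.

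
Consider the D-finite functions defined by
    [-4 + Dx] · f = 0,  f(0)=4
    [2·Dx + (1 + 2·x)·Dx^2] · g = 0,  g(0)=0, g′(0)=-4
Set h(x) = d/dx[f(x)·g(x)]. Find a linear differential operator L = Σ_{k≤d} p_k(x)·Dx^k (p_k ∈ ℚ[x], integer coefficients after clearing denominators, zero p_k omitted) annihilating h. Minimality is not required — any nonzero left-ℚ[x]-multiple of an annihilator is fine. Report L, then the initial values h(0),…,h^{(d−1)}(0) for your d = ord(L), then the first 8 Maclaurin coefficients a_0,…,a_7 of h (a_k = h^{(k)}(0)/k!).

f: a_k = 4, 16, 32, 128/3, 128/3, 512/15, 1024/45, 4096/315, …
g: a_k = 0, -4, 4, -16/3, 8, -64/5, 64/3, -256/7, …
f·g: L₀ = L_f ⊗_s L_g, ord ≤ 1·2.
h=h₀': d/dx-closure on L₀ ⇒ L.
L = (16 + 64·x + 128·x^2) + (-8 - 40·x - 64·x^2)·Dx + (1 + 6·x + 8·x^2)·Dx^2  (order 2).
h: a_k = -16, -96, -256, -384, -1408/3, -1024/3, -17408/45, 2048/45, …
ICs: h(0) = -16, h′(0) = -96.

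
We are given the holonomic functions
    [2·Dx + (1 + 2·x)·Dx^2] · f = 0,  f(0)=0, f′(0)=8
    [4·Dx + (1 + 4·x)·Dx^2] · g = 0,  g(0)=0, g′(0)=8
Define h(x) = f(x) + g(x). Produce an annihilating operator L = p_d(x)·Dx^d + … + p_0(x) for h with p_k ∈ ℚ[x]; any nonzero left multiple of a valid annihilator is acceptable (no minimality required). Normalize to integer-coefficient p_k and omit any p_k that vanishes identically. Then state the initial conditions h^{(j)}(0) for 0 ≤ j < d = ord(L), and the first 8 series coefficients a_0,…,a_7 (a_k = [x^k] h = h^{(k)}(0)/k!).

f: a_k = 0, 8, -8, 32/3, -16, 128/5, -128/3, 512/7, …
g: a_k = 0, 8, -16, 128/3, -128, 2048/5, -4096/3, 32768/7, …
L₀ := lclm(L_f,L_g); ord L₀ ≤ 2+2.
L = 16·Dx + (12 + 32·x)·Dx^2 + (1 + 6·x + 8·x^2)·Dx^3  (order 3).
h: a_k = 0, 16, -24, 160/3, -144, 2176/5, -1408, 33280/7, …
ICs: h(0) = 0, h′(0) = 16, h′′(0) = -48.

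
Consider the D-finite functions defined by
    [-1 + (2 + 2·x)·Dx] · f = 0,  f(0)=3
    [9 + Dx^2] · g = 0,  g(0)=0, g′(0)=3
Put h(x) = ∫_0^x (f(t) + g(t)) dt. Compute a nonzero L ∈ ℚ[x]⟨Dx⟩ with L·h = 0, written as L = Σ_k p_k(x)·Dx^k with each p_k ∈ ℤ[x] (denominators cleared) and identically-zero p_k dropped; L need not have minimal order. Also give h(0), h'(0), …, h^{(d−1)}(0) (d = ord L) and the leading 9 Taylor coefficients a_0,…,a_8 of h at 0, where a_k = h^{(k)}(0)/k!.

L = (-351 - 648·x - 324·x^2)·Dx + (630 + 1926·x + 1944·x^2 + 648·x^3)·Dx^2 + (-39 - 72·x - 36·x^2)·Dx^3 + (70 + 214·x + 216·x^2 + 72·x^3)·Dx^4  (order 4).
h: a_k = 0, 3, 9/4, -1/8, -69/64, -3/128, 899/2560, -9/1024, -27639/573440, …
ICs: h(0) = 0, h′(0) = 3, h′′(0) = 9/2, h′′′(0) = -3/4.

f: a_k = 3, 3/2, -3/8, 3/16, -15/128, 21/256, -63/1024, 99/2048, -1287/32768, …
g: a_k = 0, 3, 0, -9/2, 0, 81/40, 0, -243/560, 0, …
Sum ⇒ L₀ = lclm(L_f,L_g) in ℚ(x)⟨Dx⟩.
h=∫₀ˣh₀: take L = L₀·Dx.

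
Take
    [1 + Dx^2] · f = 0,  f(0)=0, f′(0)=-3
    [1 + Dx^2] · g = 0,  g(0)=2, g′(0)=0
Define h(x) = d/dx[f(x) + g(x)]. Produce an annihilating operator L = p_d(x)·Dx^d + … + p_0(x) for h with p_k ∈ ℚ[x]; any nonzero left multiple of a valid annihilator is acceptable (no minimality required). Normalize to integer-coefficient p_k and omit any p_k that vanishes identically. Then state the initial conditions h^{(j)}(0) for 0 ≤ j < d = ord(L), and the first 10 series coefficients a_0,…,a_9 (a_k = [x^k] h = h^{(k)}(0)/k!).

f: a_k = 0, -3, 0, 1/2, 0, -1/40, 0, 1/1680, 0, -1/120960, …
g: a_k = 2, 0, -1, 0, 1/12, 0, -1/360, 0, 1/20160, 0, …
Weyl lclm of L_f,L_g ⇒ L₀ (ord ≤ 4).
Differentiate: ansatz ord ≤ ord L₀ ⇒ L.
L = 1 + Dx^2  (order 2).
h: a_k = -3, -2, 3/2, 1/3, -1/8, -1/60, 1/240, 1/2520, -1/13440, -1/181440, …
ICs: h(0) = -3, h′(0) = -2.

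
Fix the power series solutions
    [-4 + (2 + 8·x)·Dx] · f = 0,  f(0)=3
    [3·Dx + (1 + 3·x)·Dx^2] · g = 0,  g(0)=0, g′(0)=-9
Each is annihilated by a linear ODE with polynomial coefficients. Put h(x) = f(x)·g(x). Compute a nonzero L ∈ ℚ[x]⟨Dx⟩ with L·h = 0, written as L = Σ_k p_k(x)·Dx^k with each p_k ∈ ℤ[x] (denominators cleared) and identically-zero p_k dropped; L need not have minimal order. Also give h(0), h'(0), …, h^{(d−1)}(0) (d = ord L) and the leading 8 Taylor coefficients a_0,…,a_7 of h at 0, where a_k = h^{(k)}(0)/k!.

f: a_k = 3, 6, -6, 12, -30, 84, -252, 792, …
g: a_k = 0, -9, 27/2, -27, 243/4, -729/5, 729/2, -6561/7, …
Sym-product of L_f,L_g gives L₀ (≤ ord 2).
L = (6 + 12·x) + (-1 - 4·x)·Dx + (1 + 11·x + 40·x^2 + 48·x^3)·Dx^2  (order 2).
h: a_k = 0, -27, -27/2, 54, -675/4, 5211/10, -8154/5, 181683/35, …
ICs: h(0) = 0, h′(0) = -27.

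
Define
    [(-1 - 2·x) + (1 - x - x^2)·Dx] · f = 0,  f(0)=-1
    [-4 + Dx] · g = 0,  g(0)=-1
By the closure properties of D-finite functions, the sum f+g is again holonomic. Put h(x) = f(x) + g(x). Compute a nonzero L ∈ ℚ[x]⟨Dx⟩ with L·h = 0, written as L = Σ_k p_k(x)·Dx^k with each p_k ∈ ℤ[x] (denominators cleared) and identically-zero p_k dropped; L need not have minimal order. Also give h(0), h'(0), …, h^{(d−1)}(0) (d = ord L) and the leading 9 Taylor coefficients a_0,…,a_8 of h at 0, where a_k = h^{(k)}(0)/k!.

f: a_k = -1, -1, -2, -3, -5, -8, -13, -21, -34, …
g: a_k = -1, -4, -8, -32/3, -32/3, -128/15, -256/45, -1024/315, -512/315, …
h₀=f+g: left-lcm gives L₀, ord ≤ 2.
L = (-8·x - 72·x^2 - 32·x^3) + (-12 + 38·x + 22·x^2 - 32·x^3 - 16·x^4)·Dx + (3 - 9·x - x^2 + 10·x^3 + 4·x^4)·Dx^2  (order 2).
h: a_k = -2, -5, -10, -41/3, -47/3, -248/15, -841/45, -7639/315, -11222/315, …
ICs: h(0) = -2, h′(0) = -5.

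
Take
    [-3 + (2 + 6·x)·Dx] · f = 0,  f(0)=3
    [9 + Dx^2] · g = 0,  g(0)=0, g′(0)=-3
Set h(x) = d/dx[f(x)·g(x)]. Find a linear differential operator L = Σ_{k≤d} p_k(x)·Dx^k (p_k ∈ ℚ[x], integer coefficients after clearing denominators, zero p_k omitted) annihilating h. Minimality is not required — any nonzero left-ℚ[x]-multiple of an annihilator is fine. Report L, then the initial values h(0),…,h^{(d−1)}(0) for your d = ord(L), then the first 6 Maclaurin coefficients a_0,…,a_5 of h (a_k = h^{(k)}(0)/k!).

L = (477 + 3888·x + 11016·x^2 + 15552·x^3 + 11664·x^4) + (-12 - 324·x - 1296·x^2 - 1296·x^3)·Dx + (28 + 264·x + 972·x^2 + 1728·x^3 + 1296·x^4)·Dx^2  (order 2).
h: a_k = -9, -27, 567/8, 81/4, 4617/128, -177147/640, …
ICs: h(0) = -9, h′(0) = -27.

f: a_k = 3, 9/2, -27/8, 81/16, -1215/128, 5103/256, …
g: a_k = 0, -3, 0, 9/2, 0, -81/40, …
Sym-product of L_f,L_g gives L₀ (≤ ord 2).
h₀' ⇒ L via d/dx closure of L₀.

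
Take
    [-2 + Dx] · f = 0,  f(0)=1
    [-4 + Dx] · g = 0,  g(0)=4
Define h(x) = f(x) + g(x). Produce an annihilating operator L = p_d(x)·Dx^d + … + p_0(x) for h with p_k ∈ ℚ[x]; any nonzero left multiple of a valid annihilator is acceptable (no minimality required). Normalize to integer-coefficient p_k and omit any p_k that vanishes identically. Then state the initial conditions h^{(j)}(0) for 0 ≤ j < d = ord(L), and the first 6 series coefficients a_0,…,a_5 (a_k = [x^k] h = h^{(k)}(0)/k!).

L = 8 - 6·Dx + Dx^2  (order 2).
h: a_k = 5, 18, 34, 44, 130/3, 172/5, …
ICs: h(0) = 5, h′(0) = 18.

f: a_k = 1, 2, 2, 4/3, 2/3, 4/15, …
g: a_k = 4, 16, 32, 128/3, 128/3, 512/15, …
f+g: L₀ = lclm(L_f,L_g), ord ≤ 1+1.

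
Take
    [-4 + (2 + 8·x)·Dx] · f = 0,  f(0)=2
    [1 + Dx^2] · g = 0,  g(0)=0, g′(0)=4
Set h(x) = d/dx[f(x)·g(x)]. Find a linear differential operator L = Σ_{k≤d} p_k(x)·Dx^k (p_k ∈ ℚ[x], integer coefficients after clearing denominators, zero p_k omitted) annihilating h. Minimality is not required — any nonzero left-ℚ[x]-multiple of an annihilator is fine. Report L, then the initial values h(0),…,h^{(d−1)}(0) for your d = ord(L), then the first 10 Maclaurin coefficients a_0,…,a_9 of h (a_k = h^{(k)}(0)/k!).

f: a_k = 2, 4, -4, 8, -20, 56, -168, 528, -1716, 5720, …
g: a_k = 0, 4, 0, -2/3, 0, 1/30, 0, -1/1260, 0, 1/90720, …
Sym-product of L_f,L_g gives L₀ (≤ ord 2).
Differentiate: ansatz ord ≤ ord L₀ ⇒ L.
L = (-7 + 336·x + 736·x^2 + 256·x^3 + 256·x^4) + (44 + 144·x - 192·x^2 - 256·x^3)·Dx + (13 + 112·x + 288·x^2 + 256·x^3 + 256·x^4)·Dx^2  (order 2).
h: a_k = 8, 32, -52, 352/3, -1159/3, 6564/5, -83009/18, 5228824/315, -61260163/1008, 510977233/2268, …
ICs: h(0) = 8, h′(0) = 32.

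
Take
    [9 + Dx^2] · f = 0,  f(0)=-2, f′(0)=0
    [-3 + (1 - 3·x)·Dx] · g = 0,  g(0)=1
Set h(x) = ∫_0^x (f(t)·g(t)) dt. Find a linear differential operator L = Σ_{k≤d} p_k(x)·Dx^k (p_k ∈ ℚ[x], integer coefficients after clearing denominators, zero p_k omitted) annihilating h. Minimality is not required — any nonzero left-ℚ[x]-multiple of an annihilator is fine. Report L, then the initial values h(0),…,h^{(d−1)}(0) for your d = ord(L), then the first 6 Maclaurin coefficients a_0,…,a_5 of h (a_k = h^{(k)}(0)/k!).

f: a_k = -2, 0, 9, 0, -27/4, 0, …
g: a_k = 1, 3, 9, 27, 81, 243, …
L₀ := L_f ⊗_s L_g (sym. prod.), ord ≤ 2.
h=∫₀ˣh₀: take L = L₀·Dx.
L = (-9 + 27·x)·Dx + 6·Dx^2 + (-1 + 3·x)·Dx^3  (order 3).
h: a_k = 0, -2, -3, -3, -27/4, -351/20, …
ICs: h(0) = 0, h′(0) = -2, h′′(0) = -6.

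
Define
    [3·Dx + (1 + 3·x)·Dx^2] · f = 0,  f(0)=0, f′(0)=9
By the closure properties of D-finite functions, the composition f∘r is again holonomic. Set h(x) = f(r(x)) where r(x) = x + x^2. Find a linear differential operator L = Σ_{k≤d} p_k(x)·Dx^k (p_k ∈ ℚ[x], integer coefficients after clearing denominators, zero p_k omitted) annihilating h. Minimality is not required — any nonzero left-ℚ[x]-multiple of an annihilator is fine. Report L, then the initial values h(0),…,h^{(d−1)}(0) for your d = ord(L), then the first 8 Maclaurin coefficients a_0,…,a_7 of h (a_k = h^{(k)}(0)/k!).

L = (1 + 6·x + 6·x^2)·Dx + (1 + 5·x + 9·x^2 + 6·x^3)·Dx^2  (order 2).
h: a_k = 0, 9, -9/2, 0, 27/4, -81/5, 27, -243/7, …
ICs: h(0) = 0, h′(0) = 9.

f: a_k = 0, 9, -27/2, 27, -243/4, 729/5, -729/2, 6561/7, …
L₀ from L_f via x↦r, Dx↦r'^{-1}Dx.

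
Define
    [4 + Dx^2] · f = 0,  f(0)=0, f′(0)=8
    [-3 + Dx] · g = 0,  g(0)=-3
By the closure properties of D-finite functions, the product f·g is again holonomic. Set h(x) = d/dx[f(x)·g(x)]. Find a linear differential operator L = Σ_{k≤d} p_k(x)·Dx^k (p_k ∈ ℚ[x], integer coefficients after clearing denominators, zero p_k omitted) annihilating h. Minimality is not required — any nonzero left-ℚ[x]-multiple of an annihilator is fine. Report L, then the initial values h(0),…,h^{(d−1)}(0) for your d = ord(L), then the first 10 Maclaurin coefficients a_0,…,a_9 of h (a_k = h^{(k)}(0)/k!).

L = 13 - 6·Dx + Dx^2  (order 2).
h: a_k = -24, -144, -276, -240, -61, 414/5, 3277/30, 68, 43079/1680, 12139/2520, …
ICs: h(0) = -24, h′(0) = -144.

f: a_k = 0, 8, 0, -16/3, 0, 16/15, 0, -32/315, 0, 16/2835, …
g: a_k = -3, -9, -27/2, -27/2, -81/8, -243/40, -243/80, -729/560, -2187/4480, -729/4480, …
f·g: L₀ = L_f ⊗_s L_g, ord ≤ 2·1.
Derive L from L₀ (diff closure).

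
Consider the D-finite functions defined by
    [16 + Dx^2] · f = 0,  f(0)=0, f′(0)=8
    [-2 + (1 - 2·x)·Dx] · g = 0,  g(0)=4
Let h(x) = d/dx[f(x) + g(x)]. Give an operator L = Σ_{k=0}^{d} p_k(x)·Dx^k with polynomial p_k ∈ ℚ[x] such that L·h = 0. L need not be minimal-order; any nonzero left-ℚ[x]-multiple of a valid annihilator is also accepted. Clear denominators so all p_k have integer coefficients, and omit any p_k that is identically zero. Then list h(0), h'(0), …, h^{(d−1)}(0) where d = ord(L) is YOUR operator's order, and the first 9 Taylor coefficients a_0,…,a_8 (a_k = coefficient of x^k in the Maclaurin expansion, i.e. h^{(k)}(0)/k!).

L = (512 - 512·x + 512·x^2) + (-80 + 288·x - 384·x^2 + 256·x^3)·Dx + (32 - 32·x + 32·x^2)·Dx^2 + (-5 + 18·x - 24·x^2 + 16·x^3)·Dx^3  (order 3).
h: a_k = 16, 32, 32, 256, 2176/3, 1536, 159232/45, 8192, 5810176/315, …
ICs: h(0) = 16, h′(0) = 32, h′′(0) = 64.

f: a_k = 0, 8, 0, -64/3, 0, 256/15, 0, -2048/315, 0, …
g: a_k = 4, 8, 16, 32, 64, 128, 256, 512, 1024, …
Weyl lclm of L_f,L_g ⇒ L₀ (ord ≤ 3).
Differentiate: ansatz ord ≤ ord L₀ ⇒ L.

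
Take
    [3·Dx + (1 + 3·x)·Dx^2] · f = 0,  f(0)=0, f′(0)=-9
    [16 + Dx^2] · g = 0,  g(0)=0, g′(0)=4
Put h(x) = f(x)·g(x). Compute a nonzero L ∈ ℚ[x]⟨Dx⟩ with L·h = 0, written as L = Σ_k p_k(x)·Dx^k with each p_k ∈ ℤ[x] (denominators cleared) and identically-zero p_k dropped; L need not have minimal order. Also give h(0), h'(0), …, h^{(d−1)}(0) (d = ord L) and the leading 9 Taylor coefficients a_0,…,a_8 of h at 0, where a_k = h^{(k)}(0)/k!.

L = (2272 + 127488·x + 781056·x^2 + 1769472·x^3 + 1327104·x^4) + (4416 + 50112·x + 165888·x^2 + 165888·x^3)·Dx + (1022 + 19392·x + 102816·x^2 + 221184·x^3 + 165888·x^4)·Dx^2 + (276 + 3132·x + 10368·x^2 + 10368·x^3)·Dx^3 + (55 + 714·x + 3375·x^2 + 6912·x^3 + 5184·x^4)·Dx^4  (order 4).
h: a_k = 0, 0, -36, 54, -12, 99, -372, 4626/5, -83828/35, …
ICs: h(0) = 0, h′(0) = 0, h′′(0) = -72, h′′′(0) = 324.

f: a_k = 0, -9, 27/2, -27, 243/4, -729/5, 729/2, -6561/7, 19683/8, …
g: a_k = 0, 4, 0, -32/3, 0, 128/15, 0, -1024/315, 0, …
Product ⇒ symmetric product L₀, ord ≤ 4.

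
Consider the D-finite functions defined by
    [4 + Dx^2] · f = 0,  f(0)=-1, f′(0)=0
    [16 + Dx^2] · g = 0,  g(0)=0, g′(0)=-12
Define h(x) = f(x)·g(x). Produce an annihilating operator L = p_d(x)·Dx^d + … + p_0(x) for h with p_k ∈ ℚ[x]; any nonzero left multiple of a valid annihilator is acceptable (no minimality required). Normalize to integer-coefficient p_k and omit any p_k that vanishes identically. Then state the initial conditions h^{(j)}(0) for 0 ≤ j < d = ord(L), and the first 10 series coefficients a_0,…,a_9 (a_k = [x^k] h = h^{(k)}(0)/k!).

L = 144 + 40·Dx^2 + Dx^4  (order 4).
h: a_k = 0, 12, 0, -56, 0, 488/5, 0, -8752/105, 0, 5624/135, …
ICs: h(0) = 0, h′(0) = 12, h′′(0) = 0, h′′′(0) = -336.

f: a_k = -1, 0, 2, 0, -2/3, 0, 4/45, 0, -2/315, 0, …
g: a_k = 0, -12, 0, 32, 0, -128/5, 0, 1024/105, 0, -2048/945, …
f·g: L₀ = L_f ⊗_s L_g, ord ≤ 2·2.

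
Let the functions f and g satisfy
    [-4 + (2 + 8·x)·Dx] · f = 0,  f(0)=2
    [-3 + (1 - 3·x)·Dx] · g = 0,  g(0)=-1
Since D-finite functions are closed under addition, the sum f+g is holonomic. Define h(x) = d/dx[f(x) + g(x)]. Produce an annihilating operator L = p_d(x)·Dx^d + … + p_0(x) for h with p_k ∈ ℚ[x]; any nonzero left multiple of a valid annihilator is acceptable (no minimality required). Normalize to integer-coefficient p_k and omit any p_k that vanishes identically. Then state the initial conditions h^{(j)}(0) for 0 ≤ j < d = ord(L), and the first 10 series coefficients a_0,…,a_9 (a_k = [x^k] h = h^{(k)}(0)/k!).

L = (-90 - 108·x) + (-21 - 252·x - 378·x^2)·Dx + (4 + 13·x - 39·x^2 - 108·x^3)·Dx^2  (order 2).
h: a_k = 1, -26, -57, -404, -935, -5382, -11613, -66216, -125667, -784970, …
ICs: h(0) = 1, h′(0) = -26.

f: a_k = 2, 4, -4, 8, -20, 56, -168, 528, -1716, 5720, …
g: a_k = -1, -3, -9, -27, -81, -243, -729, -2187, -6561, -19683, …
Sum ⇒ L₀ = lclm(L_f,L_g) in ℚ(x)⟨Dx⟩.
Derive L from L₀ (diff closure).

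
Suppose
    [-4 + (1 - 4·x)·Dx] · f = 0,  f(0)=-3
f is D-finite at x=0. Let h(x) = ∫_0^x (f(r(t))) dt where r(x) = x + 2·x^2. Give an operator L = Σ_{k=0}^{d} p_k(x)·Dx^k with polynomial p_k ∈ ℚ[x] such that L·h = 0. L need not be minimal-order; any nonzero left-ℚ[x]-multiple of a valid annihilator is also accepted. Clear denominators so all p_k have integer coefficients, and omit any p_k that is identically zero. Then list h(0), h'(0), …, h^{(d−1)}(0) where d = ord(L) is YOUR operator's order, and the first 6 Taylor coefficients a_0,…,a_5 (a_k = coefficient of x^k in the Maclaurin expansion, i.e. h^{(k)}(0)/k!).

f: a_k = -3, -12, -48, -192, -768, -3072, …
Substitute x→r, Dx→(1/r')Dx; clear ⇒ L₀.
Integrate: L := L₀·Dx.
L = (4 + 16·x)·Dx + (-1 + 4·x + 8·x^2)·Dx^2  (order 2).
h: a_k = 0, -3, -6, -24, -96, -2112/5, …
ICs: h(0) = 0, h′(0) = -3.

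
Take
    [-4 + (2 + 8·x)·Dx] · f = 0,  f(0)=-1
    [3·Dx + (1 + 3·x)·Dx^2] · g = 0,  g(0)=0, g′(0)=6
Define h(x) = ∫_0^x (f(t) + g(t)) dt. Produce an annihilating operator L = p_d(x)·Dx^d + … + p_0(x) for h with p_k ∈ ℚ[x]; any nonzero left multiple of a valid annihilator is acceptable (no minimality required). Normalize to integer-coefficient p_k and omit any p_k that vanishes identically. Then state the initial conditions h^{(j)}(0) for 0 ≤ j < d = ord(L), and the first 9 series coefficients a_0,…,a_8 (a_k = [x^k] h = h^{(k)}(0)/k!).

L = 36·x·Dx^2 + (6 + 72·x + 180·x^2)·Dx^3 + (1 + 13·x + 54·x^2 + 72·x^3)·Dx^4  (order 4).
h: a_k = 0, -1, 2, -7/3, 7/2, -61/10, 173/15, -159/7, 1263/28, …
ICs: h(0) = 0, h′(0) = -1, h′′(0) = 4, h′′′(0) = -14.

f: a_k = -1, -2, 2, -4, 10, -28, 84, -264, 858, …
g: a_k = 0, 6, -9, 18, -81/2, 486/5, -243, 4374/7, -6561/4, …
L₀ := lclm(L_f,L_g); ord L₀ ≤ 1+2.
h=∫h₀ ⇒ L = L₀·Dx.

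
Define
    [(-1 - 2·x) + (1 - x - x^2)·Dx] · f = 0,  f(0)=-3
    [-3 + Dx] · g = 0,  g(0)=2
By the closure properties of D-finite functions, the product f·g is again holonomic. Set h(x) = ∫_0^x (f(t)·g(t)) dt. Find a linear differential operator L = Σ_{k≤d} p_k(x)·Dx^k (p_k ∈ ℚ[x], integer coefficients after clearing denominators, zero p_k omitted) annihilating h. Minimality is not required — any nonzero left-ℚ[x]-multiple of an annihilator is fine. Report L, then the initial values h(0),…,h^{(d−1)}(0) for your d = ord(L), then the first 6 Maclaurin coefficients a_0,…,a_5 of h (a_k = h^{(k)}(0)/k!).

f: a_k = -3, -3, -6, -9, -15, -24, …
g: a_k = 2, 6, 9, 9, 27/4, 81/20, …
h₀=f·g: eliminate ⇒ L₀, order ≤ 1·1.
h=∫₀ˣh₀: take L = L₀·Dx.
L = (4 - x - 3·x^2)·Dx + (-1 + x + x^2)·Dx^2  (order 2).
h: a_k = 0, -6, -12, -19, -27, -741/20, …
ICs: h(0) = 0, h′(0) = -6.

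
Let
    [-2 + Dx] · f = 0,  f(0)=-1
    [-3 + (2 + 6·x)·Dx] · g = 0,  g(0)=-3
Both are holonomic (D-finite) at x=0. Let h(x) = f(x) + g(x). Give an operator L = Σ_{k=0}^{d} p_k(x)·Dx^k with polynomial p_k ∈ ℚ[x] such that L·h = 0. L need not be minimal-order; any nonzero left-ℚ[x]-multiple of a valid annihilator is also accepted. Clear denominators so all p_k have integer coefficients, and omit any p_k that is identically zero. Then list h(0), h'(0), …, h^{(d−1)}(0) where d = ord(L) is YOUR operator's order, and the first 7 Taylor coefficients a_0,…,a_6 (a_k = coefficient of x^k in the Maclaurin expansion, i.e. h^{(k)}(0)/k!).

L = (42 + 72·x) + (-25 - 96·x - 144·x^2)·Dx + (2 + 30·x + 72·x^2)·Dx^2  (order 2).
h: a_k = -4, -13/2, 11/8, -307/48, 3389/384, -77569/3840, 2062619/46080, …
ICs: h(0) = -4, h′(0) = -13/2.

f: a_k = -1, -2, -2, -4/3, -2/3, -4/15, -4/45, …
g: a_k = -3, -9/2, 27/8, -81/16, 1215/128, -5103/256, 45927/1024, …
Weyl lclm of L_f,L_g ⇒ L₀ (ord ≤ 2).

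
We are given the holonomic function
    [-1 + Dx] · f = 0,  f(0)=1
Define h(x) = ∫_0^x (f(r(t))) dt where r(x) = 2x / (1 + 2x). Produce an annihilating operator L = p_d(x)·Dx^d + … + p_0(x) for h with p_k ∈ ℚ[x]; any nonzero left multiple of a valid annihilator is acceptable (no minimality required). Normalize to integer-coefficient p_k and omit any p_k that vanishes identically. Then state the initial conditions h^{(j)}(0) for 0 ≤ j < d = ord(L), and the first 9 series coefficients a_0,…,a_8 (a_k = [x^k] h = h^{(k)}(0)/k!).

f: a_k = 1, 1, 1/2, 1/6, 1/24, 1/120, 1/720, 1/5040, 1/40320, …
f∘r: x↦r, Dx↦Dx/r' in L_f ⇒ L₀.
∫: right-multiply L₀ by Dx.
L = -2·Dx + (1 + 4·x + 4·x^2)·Dx^2  (order 2).
h: a_k = 0, 1, 1, -2/3, 1/3, 2/15, -38/45, 604/315, -1091/315, …
ICs: h(0) = 0, h′(0) = 1.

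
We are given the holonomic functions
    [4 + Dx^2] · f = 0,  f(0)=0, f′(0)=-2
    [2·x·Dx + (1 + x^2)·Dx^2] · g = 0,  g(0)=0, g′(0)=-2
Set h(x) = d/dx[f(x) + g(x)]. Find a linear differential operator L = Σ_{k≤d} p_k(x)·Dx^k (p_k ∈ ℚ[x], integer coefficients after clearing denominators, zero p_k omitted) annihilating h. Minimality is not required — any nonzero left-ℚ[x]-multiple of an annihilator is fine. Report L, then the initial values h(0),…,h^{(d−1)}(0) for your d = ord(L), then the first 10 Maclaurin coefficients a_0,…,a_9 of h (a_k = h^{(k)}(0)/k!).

L = (-32·x + 80·x^3 + 16·x^5) + (4 + 32·x^2 + 36·x^4 + 8·x^6)·Dx + (-8·x + 20·x^3 + 4·x^5)·Dx^2 + (1 + 8·x^2 + 9·x^4 + 2·x^6)·Dx^3  (order 3).
h: a_k = -4, 0, 6, 0, -10/3, 0, 98/45, 0, -634/315, 0, …
ICs: h(0) = -4, h′(0) = 0, h′′(0) = 12.

f: a_k = 0, -2, 0, 4/3, 0, -4/15, 0, 8/315, 0, -4/2835, …
g: a_k = 0, -2, 0, 2/3, 0, -2/5, 0, 2/7, 0, -2/9, …
L₀ := lclm(L_f,L_g); ord L₀ ≤ 2+2.
Derive L from L₀ (diff closure).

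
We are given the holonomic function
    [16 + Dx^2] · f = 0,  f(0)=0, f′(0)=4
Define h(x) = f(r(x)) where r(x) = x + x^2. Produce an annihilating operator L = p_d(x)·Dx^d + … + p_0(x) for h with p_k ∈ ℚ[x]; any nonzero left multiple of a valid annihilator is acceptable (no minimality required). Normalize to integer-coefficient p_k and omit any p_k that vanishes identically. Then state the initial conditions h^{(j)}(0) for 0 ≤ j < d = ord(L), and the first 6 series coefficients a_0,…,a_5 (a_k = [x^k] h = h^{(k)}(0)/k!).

L = (16 + 96·x + 192·x^2 + 128·x^3) - 2·Dx + (1 + 2·x)·Dx^2  (order 2).
h: a_k = 0, 4, 4, -32/3, -32, -352/15, …
ICs: h(0) = 0, h′(0) = 4.

f: a_k = 0, 4, 0, -32/3, 0, 128/15, …
Substitute x→r, Dx→(1/r')Dx; clear ⇒ L₀.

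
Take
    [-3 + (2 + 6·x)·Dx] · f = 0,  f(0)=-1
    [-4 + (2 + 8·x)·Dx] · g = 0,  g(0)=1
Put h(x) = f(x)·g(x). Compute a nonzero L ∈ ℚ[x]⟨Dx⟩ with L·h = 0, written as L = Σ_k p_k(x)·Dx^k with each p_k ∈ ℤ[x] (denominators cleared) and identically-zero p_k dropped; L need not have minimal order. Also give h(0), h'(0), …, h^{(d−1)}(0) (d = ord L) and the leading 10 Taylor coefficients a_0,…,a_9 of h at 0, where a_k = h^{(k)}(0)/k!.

L = (-7 - 24·x) + (2 + 14·x + 24·x^2)·Dx  (order 1).
h: a_k = -1, -7/2, 1/8, -7/16, 197/128, -1393/256, 19797/1024, -141351/2048, 8111661/32768, -58450189/65536, …
ICs: h(0) = -1.

f: a_k = -1, -3/2, 9/8, -27/16, 405/128, -1701/256, 15309/1024, -72171/2048, 2814669/32768, -14073345/65536, …
g: a_k = 1, 2, -2, 4, -10, 28, -84, 264, -858, 2860, …
Sym-product of L_f,L_g gives L₀ (≤ ord 1).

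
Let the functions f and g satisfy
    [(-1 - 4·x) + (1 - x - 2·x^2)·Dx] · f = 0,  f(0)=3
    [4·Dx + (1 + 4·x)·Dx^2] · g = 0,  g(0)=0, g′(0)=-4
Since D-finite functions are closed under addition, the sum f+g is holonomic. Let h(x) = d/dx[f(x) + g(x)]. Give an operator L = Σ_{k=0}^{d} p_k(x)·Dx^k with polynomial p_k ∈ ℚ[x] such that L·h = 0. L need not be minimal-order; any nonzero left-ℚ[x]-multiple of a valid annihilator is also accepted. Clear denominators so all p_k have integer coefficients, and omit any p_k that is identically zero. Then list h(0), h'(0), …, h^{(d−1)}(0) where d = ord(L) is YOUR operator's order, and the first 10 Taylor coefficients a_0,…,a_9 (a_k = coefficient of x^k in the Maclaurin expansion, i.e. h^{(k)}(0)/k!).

L = (156 + 624·x + 1440·x^2 + 768·x^3 + 768·x^4) + (-1 + 160·x + 1064·x^2 + 1952·x^3 + 1600·x^4 + 1280·x^5)·Dx + (-5 - 39·x - 66·x^2 + 80·x^3 + 240·x^4 + 384·x^5 + 256·x^6)·Dx^2  (order 2).
h: a_k = -1, 34, -19, 388, -709, 4870, -14599, 69640, -252937, 1069066, …
ICs: h(0) = -1, h′(0) = 34.

f: a_k = 3, 3, 9, 15, 33, 63, 129, 255, 513, 1023, …
g: a_k = 0, -4, 8, -64/3, 64, -1024/5, 2048/3, -16384/7, 8192, -262144/9, …
L₀ := lclm(L_f,L_g); ord L₀ ≤ 1+2.
Derive L from L₀ (diff closure).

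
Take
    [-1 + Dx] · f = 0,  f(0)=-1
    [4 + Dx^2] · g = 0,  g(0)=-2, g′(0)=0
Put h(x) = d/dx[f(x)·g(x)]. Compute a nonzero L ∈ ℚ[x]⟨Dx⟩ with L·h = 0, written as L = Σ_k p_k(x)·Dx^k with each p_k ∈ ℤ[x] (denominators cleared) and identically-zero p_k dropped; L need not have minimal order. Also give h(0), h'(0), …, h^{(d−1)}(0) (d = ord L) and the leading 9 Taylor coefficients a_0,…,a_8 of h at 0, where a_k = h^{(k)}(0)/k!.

L = 5 - 2·Dx + Dx^2  (order 2).
h: a_k = 2, -6, -11, -7/3, 41/12, 39/20, 29/360, -527/2520, -1199/20160, …
ICs: h(0) = 2, h′(0) = -6.

f: a_k = -1, -1, -1/2, -1/6, -1/24, -1/120, -1/720, -1/5040, -1/40320, …
g: a_k = -2, 0, 4, 0, -4/3, 0, 8/45, 0, -4/315, …
h₀=f·g: eliminate ⇒ L₀, order ≤ 1·2.
h=h₀': d/dx-closure on L₀ ⇒ L.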